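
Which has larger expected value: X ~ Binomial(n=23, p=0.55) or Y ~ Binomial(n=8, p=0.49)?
X has larger mean (12.6500 > 3.9200)

Compute the expected value for each distribution:

X ~ Binomial(n=23, p=0.55):
E[X] = 12.6500

Y ~ Binomial(n=8, p=0.49):
E[Y] = 3.9200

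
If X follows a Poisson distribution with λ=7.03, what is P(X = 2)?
0.021867

We have X ~ Poisson(λ=7.03).

For a Poisson distribution, the PMF gives us the probability of each outcome.

Using the PMF formula:
P(X = 2) = 0.021867

Rounded to 4 decimal places: 0.0219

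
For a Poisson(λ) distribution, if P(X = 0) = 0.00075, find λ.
λ = 7.1954

For a Poisson(λ) distribution, the PMF at 0 is:
P(X = 0) = λ^0 e^(-λ) / 0! = e^(-λ)

Given P(X = 0) = 0.00075:
e^(-λ) = 0.00075
-λ = ln(0.00075)
λ = -ln(0.00075) = 7.1954

Verification: e^(-7.1954) = 0.00075 ✓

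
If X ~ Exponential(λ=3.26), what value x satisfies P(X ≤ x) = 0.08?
0.0256

We have X ~ Exponential(λ=3.26).

We want to find x such that P(X ≤ x) = 0.08.

This is the 8th percentile, which means 8% of values fall below this point.

Using the inverse CDF (quantile function):
x = F⁻¹(0.08) = 0.0256

Verification: P(X ≤ 0.0256) = 0.08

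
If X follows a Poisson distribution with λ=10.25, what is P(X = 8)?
0.106844

We have X ~ Poisson(λ=10.25).

For a Poisson distribution, the PMF gives us the probability of each outcome.

Using the PMF formula:
P(X = 8) = 0.106844

Rounded to 4 decimal places: 0.1068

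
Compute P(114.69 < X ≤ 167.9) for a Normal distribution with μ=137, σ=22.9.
0.746417

We have X ~ Normal(μ=137, σ=22.9).

To find P(114.69 < X ≤ 167.9), we use:
P(114.69 < X ≤ 167.9) = P(X ≤ 167.9) - P(X ≤ 114.69)
                 = F(167.9) - F(114.69)
                 = 0.911387 - 0.164970
                 = 0.746417

So there's approximately a 74.6% chance that X falls in this range.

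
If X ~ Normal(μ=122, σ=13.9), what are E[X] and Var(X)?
E[X] = 122.0000, Var(X) = 193.2100

We have X ~ Normal(μ=122, σ=13.9).

For a Normal distribution with μ=122, σ=13.9:

Expected value:
E[X] = 122.0000

Variance:
Var(X) = 193.2100

Standard deviation:
σ = √Var(X) = 13.9000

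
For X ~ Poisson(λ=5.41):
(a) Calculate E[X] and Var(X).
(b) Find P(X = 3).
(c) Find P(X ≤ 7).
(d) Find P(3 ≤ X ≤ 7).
(a) E[X] = 5.4100, Var(X) = 5.4100
(b) P(X = 3) = 0.118007
(c) P(X ≤ 7) = 0.820457
(d) P(3 ≤ X ≤ 7) = 0.726356

We have X ~ Poisson(λ=5.41).

(a) Moments:
E[X] = 5.4100
Var(X) = 5.4100
σ = √Var(X) = 2.3259

(b) Point probability using PMF:
P(X = 3) = 0.118007

(c) Cumulative probability using CDF:
P(X ≤ 7) = F(7) = 0.820457

(d) Range probability:
P(3 ≤ X ≤ 7) = P(X ≤ 7) - P(X ≤ 2)
                   = F(7) - F(2)
                   = 0.820457 - 0.094101
                   = 0.726356

This means approximately 72.6% of outcomes fall in the interval [3, 7].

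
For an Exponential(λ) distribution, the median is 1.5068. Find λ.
λ = 0.4600

For X ~ Exponential(λ), the CDF is F(x) = 1 - e^(-λx).
The median m satisfies F(m) = 0.5:
1 - e^(-λm) = 0.5
e^(-λm) = 0.5
λm = ln(2)
m = ln(2) / λ

Given m = 1.5068:
λ = ln(2) / 1.5068 = 0.693147 / 1.5068 = 0.4600

Verification: ln(2) / 0.4600 = 1.5068 ✓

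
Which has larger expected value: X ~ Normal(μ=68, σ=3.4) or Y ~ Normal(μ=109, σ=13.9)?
Y has larger mean (109.0000 > 68.0000)

Compute the expected value for each distribution:

X ~ Normal(μ=68, σ=3.4):
E[X] = 68.0000

Y ~ Normal(μ=109, σ=13.9):
E[Y] = 109.0000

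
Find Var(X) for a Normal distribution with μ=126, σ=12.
144.0000

We have X ~ Normal(μ=126, σ=12).

For a Normal distribution with μ=126, σ=12:
Var(X) = 144.0000

The variance measures the spread of the distribution around the mean.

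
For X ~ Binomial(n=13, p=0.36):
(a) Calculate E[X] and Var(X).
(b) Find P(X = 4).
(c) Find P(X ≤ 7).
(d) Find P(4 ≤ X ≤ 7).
(a) E[X] = 4.6800, Var(X) = 2.9952
(b) P(X = 4) = 0.216339
(c) P(X ≤ 7) = 0.945629
(d) P(4 ≤ X ≤ 7) = 0.692075

We have X ~ Binomial(n=13, p=0.36).

(a) Moments:
E[X] = 4.6800
Var(X) = 2.9952
σ = √Var(X) = 1.7307

(b) Point probability using PMF:
P(X = 4) = 0.216339

(c) Cumulative probability using CDF:
P(X ≤ 7) = F(7) = 0.945629

(d) Range probability:
P(4 ≤ X ≤ 7) = P(X ≤ 7) - P(X ≤ 3)
                   = F(7) - F(3)
                   = 0.945629 - 0.253554
                   = 0.692075

This means approximately 69.2% of outcomes fall in the interval [4, 7].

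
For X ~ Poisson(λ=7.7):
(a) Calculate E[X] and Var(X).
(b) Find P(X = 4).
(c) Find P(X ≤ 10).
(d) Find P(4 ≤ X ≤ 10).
(a) E[X] = 7.7000, Var(X) = 7.7000
(b) P(X = 4) = 0.066326
(c) P(X ≤ 10) = 0.844508
(d) P(4 ≤ X ≤ 10) = 0.792689

We have X ~ Poisson(λ=7.7).

(a) Moments:
E[X] = 7.7000
Var(X) = 7.7000
σ = √Var(X) = 2.7749

(b) Point probability using PMF:
P(X = 4) = 0.066326

(c) Cumulative probability using CDF:
P(X ≤ 10) = F(10) = 0.844508

(d) Range probability:
P(4 ≤ X ≤ 10) = P(X ≤ 10) - P(X ≤ 3)
                   = F(10) - F(3)
                   = 0.844508 - 0.051819
                   = 0.792689

This means approximately 79.3% of outcomes fall in the interval [4, 10].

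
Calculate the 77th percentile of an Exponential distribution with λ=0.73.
2.0133

We have X ~ Exponential(λ=0.73).

We want to find x such that P(X ≤ x) = 0.77.

This is the 77th percentile, which means 77% of values fall below this point.

Using the inverse CDF (quantile function):
x = F⁻¹(0.77) = 2.0133

Verification: P(X ≤ 2.0133) = 0.77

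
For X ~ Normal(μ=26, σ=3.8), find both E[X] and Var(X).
E[X] = 26.0000, Var(X) = 14.4400

We have X ~ Normal(μ=26, σ=3.8).

For a Normal distribution with μ=26, σ=3.8:

Expected value:
E[X] = 26.0000

Variance:
Var(X) = 14.4400

Standard deviation:
σ = √Var(X) = 3.8000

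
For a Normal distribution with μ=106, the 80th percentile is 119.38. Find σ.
σ = 15.8979

For X ~ Normal(μ, σ), the p-th percentile satisfies x = μ + z_p × σ,
where z_p = Φ⁻¹(p) is the standard normal quantile.

Step 1: z_{0.8} = Φ⁻¹(0.8) = 0.8416

Step 2: Solve for σ:
119.38 = 106 + 0.8416 × σ
σ = (119.38 - 106) / 0.8416
σ = 13.38 / 0.8416
σ = 15.8979

Verification: μ + z × σ = 106 + 0.8416 × 15.8979 = 119.38 ✓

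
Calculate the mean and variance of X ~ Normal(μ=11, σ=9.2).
E[X] = 11.0000, Var(X) = 84.6400

We have X ~ Normal(μ=11, σ=9.2).

For a Normal distribution with μ=11, σ=9.2:

Expected value:
E[X] = 11.0000

Variance:
Var(X) = 84.6400

Standard deviation:
σ = √Var(X) = 9.2000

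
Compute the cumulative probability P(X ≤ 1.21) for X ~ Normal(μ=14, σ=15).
0.196922

We have X ~ Normal(μ=14, σ=15).

The CDF gives us P(X ≤ k).

Using the CDF:
P(X ≤ 1.21) = 0.196922

This means there's approximately a 19.7% chance that X is at most 1.21.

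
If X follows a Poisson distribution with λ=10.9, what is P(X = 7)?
0.066949

We have X ~ Poisson(λ=10.9).

For a Poisson distribution, the PMF gives us the probability of each outcome.

Using the PMF formula:
P(X = 7) = 0.066949

Rounded to 4 decimal places: 0.0669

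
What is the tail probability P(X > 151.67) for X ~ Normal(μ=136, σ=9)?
0.040832

We have X ~ Normal(μ=136, σ=9).

P(X > 151.67) = 1 - P(X ≤ 151.67)
                = 1 - F(151.67)
                = 1 - 0.959168
                = 0.040832

So there's approximately a 4.1% chance that X exceeds 151.67.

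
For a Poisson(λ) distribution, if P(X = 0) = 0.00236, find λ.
λ = 6.0491

For a Poisson(λ) distribution, the PMF at 0 is:
P(X = 0) = λ^0 e^(-λ) / 0! = e^(-λ)

Given P(X = 0) = 0.00236:
e^(-λ) = 0.00236
-λ = ln(0.00236)
λ = -ln(0.00236) = 6.0491

Verification: e^(-6.0491) = 0.00236 ✓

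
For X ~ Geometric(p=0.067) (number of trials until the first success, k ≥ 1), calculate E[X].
14.9254

We have X ~ Geometric(p=0.067) (number of trials until the first success, k ≥ 1).

For a Geometric distribution with p=0.067 (number of trials until the first success, k ≥ 1):
E[X] = 14.9254

This is the expected (average) value of X.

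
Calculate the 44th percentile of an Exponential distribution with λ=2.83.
0.2049

We have X ~ Exponential(λ=2.83).

We want to find x such that P(X ≤ x) = 0.44.

This is the 44th percentile, which means 44% of values fall below this point.

Using the inverse CDF (quantile function):
x = F⁻¹(0.44) = 0.2049

Verification: P(X ≤ 0.2049) = 0.44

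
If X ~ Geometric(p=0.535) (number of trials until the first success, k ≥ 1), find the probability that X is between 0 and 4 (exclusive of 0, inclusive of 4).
0.953247

We have X ~ Geometric(p=0.535) (number of trials until the first success, k ≥ 1).

To find P(0 < X ≤ 4), we use:
P(0 < X ≤ 4) = P(X ≤ 4) - P(X ≤ 0)
                 = F(4) - F(0)
                 = 0.953247 - 0.000000
                 = 0.953247

So there's approximately a 95.3% chance that X falls in this range.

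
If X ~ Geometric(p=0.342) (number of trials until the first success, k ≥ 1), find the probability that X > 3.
0.284890

We have X ~ Geometric(p=0.342) (number of trials until the first success, k ≥ 1).

P(X > 3) = 1 - P(X ≤ 3)
                = 1 - F(3)
                = 1 - 0.715110
                = 0.284890

So there's approximately a 28.5% chance that X exceeds 3.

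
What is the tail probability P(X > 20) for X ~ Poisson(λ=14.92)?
0.079671

We have X ~ Poisson(λ=14.92).

P(X > 20) = 1 - P(X ≤ 20)
                = 1 - F(20)
                = 1 - 0.920329
                = 0.079671

So there's approximately a 8.0% chance that X exceeds 20.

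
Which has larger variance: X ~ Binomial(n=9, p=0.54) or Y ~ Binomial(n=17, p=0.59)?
Y has larger variance (4.1123 > 2.2356)

Compute the variance for each distribution:

X ~ Binomial(n=9, p=0.54):
Var(X) = 2.2356

Y ~ Binomial(n=17, p=0.59):
Var(Y) = 4.1123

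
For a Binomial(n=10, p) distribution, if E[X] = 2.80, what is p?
p = 0.28

For a Binomial(n, p) distribution:
E[X] = n × p

Given n = 10 and E[X] = 2.80:
2.80 = 10 × p
p = 2.80 / 10 = 0.28

Verification: Binomial(10, 0.28) has E[X] = 2.80 ✓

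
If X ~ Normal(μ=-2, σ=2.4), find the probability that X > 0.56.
0.143061

We have X ~ Normal(μ=-2, σ=2.4).

P(X > 0.56) = 1 - P(X ≤ 0.56)
                = 1 - F(0.56)
                = 1 - 0.856939
                = 0.143061

So there's approximately a 14.3% chance that X exceeds 0.56.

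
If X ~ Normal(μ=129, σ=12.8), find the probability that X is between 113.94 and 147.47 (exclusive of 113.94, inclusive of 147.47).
0.805800

We have X ~ Normal(μ=129, σ=12.8).

To find P(113.94 < X ≤ 147.47), we use:
P(113.94 < X ≤ 147.47) = P(X ≤ 147.47) - P(X ≤ 113.94)
                 = F(147.47) - F(113.94)
                 = 0.925485 - 0.119685
                 = 0.805800

So there's approximately a 80.6% chance that X falls in this range.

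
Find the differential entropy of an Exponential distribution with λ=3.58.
-0.2754 nats

We have X ~ Exponential(λ=3.58).

The differential entropy measures the uncertainty or information content of the distribution.

For an Exponential distribution with λ=3.58:
h(X) = -0.2754 nats

(In bits, this would be -0.3973 bits.)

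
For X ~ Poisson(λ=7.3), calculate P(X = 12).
0.032299

We have X ~ Poisson(λ=7.3).

For a Poisson distribution, the PMF gives us the probability of each outcome.

Using the PMF formula:
P(X = 12) = 0.032299

Rounded to 4 decimal places: 0.0323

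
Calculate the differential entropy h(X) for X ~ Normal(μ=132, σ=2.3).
2.2518 nats

We have X ~ Normal(μ=132, σ=2.3).

The differential entropy measures the uncertainty or information content of the distribution.

For a Normal distribution with μ=132, σ=2.3:
h(X) = 2.2518 nats

(In bits, this would be 3.2487 bits.)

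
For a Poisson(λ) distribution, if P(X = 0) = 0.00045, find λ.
λ = 7.7063

For a Poisson(λ) distribution, the PMF at 0 is:
P(X = 0) = λ^0 e^(-λ) / 0! = e^(-λ)

Given P(X = 0) = 0.00045:
e^(-λ) = 0.00045
-λ = ln(0.00045)
λ = -ln(0.00045) = 7.7063

Verification: e^(-7.7063) = 0.00045 ✓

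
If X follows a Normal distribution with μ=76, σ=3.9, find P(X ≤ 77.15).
0.615954

We have X ~ Normal(μ=76, σ=3.9).

The CDF gives us P(X ≤ k).

Using the CDF:
P(X ≤ 77.15) = 0.615954

This means there's approximately a 61.6% chance that X is at most 77.15.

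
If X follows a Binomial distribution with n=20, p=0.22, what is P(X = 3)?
0.177738

We have X ~ Binomial(n=20, p=0.22).

For a Binomial distribution, the PMF gives us the probability of each outcome.

Using the PMF formula:
P(X = 3) = 0.177738

Rounded to 4 decimal places: 0.1777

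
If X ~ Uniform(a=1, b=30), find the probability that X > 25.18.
0.166207

We have X ~ Uniform(a=1, b=30).

P(X > 25.18) = 1 - P(X ≤ 25.18)
                = 1 - F(25.18)
                = 1 - 0.833793
                = 0.166207

So there's approximately a 16.6% chance that X exceeds 25.18.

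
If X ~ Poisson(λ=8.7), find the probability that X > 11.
0.168892

We have X ~ Poisson(λ=8.7).

P(X > 11) = 1 - P(X ≤ 11)
                = 1 - F(11)
                = 1 - 0.831108
                = 0.168892

So there's approximately a 16.9% chance that X exceeds 11.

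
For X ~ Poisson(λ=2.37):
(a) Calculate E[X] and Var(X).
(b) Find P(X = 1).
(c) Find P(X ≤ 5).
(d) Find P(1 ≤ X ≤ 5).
(a) E[X] = 2.3700, Var(X) = 2.3700
(b) P(X = 1) = 0.221549
(c) P(X ≤ 5) = 0.966104
(d) P(1 ≤ X ≤ 5) = 0.872623

We have X ~ Poisson(λ=2.37).

(a) Moments:
E[X] = 2.3700
Var(X) = 2.3700
σ = √Var(X) = 1.5395

(b) Point probability using PMF:
P(X = 1) = 0.221549

(c) Cumulative probability using CDF:
P(X ≤ 5) = F(5) = 0.966104

(d) Range probability:
P(1 ≤ X ≤ 5) = P(X ≤ 5) - P(X ≤ 0)
                   = F(5) - F(0)
                   = 0.966104 - 0.093481
                   = 0.872623

This means approximately 87.3% of outcomes fall in the interval [1, 5].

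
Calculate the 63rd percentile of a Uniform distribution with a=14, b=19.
17.1500

We have X ~ Uniform(a=14, b=19).

We want to find x such that P(X ≤ x) = 0.63.

This is the 63rd percentile, which means 63% of values fall below this point.

Using the inverse CDF (quantile function):
x = F⁻¹(0.63) = 17.1500

Verification: P(X ≤ 17.1500) = 0.63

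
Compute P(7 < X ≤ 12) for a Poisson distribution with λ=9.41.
0.565831

We have X ~ Poisson(λ=9.41).

To find P(7 < X ≤ 12), we use:
P(7 < X ≤ 12) = P(X ≤ 12) - P(X ≤ 7)
                 = F(12) - F(7)
                 = 0.843939 - 0.278108
                 = 0.565831

So there's approximately a 56.6% chance that X falls in this range.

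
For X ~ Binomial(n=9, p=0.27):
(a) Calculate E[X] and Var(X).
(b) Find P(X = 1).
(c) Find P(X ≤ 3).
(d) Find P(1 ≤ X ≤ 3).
(a) E[X] = 2.4300, Var(X) = 1.7739
(b) P(X = 1) = 0.195970
(c) P(X ≤ 3) = 0.794981
(d) P(1 ≤ X ≤ 3) = 0.736110

We have X ~ Binomial(n=9, p=0.27).

(a) Moments:
E[X] = 2.4300
Var(X) = 1.7739
σ = √Var(X) = 1.3319

(b) Point probability using PMF:
P(X = 1) = 0.195970

(c) Cumulative probability using CDF:
P(X ≤ 3) = F(3) = 0.794981

(d) Range probability:
P(1 ≤ X ≤ 3) = P(X ≤ 3) - P(X ≤ 0)
                   = F(3) - F(0)
                   = 0.794981 - 0.058872
                   = 0.736110

This means approximately 73.6% of outcomes fall in the interval [1, 3].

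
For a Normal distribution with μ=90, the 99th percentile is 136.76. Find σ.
σ = 20.1002

For X ~ Normal(μ, σ), the p-th percentile satisfies x = μ + z_p × σ,
where z_p = Φ⁻¹(p) is the standard normal quantile.

Step 1: z_{0.99} = Φ⁻¹(0.99) = 2.3263

Step 2: Solve for σ:
136.76 = 90 + 2.3263 × σ
σ = (136.76 - 90) / 2.3263
σ = 46.76 / 2.3263
σ = 20.1002

Verification: μ + z × σ = 90 + 2.3263 × 20.1002 = 136.76 ✓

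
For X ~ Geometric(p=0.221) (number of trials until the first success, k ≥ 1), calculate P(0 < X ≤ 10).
0.917705

We have X ~ Geometric(p=0.221) (number of trials until the first success, k ≥ 1).

To find P(0 < X ≤ 10), we use:
P(0 < X ≤ 10) = P(X ≤ 10) - P(X ≤ 0)
                 = F(10) - F(0)
                 = 0.917705 - 0.000000
                 = 0.917705

So there's approximately a 91.8% chance that X falls in this range.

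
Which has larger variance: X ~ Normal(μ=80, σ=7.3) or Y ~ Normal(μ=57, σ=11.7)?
Y has larger variance (136.8900 > 53.2900)

Compute the variance for each distribution:

X ~ Normal(μ=80, σ=7.3):
Var(X) = 53.2900

Y ~ Normal(μ=57, σ=11.7):
Var(Y) = 136.8900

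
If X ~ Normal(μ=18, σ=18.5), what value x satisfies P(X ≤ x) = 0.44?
15.2071

We have X ~ Normal(μ=18, σ=18.5).

We want to find x such that P(X ≤ x) = 0.44.

This is the 44th percentile, which means 44% of values fall below this point.

Using the inverse CDF (quantile function):
x = F⁻¹(0.44) = 15.2071

Verification: P(X ≤ 15.2071) = 0.44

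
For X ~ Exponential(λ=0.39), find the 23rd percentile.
0.6702

We have X ~ Exponential(λ=0.39).

We want to find x such that P(X ≤ x) = 0.23.

This is the 23rd percentile, which means 23% of values fall below this point.

Using the inverse CDF (quantile function):
x = F⁻¹(0.23) = 0.6702

Verification: P(X ≤ 0.6702) = 0.23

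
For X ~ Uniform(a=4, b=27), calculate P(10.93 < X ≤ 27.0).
0.698696

We have X ~ Uniform(a=4, b=27).

To find P(10.93 < X ≤ 27.0), we use:
P(10.93 < X ≤ 27.0) = P(X ≤ 27.0) - P(X ≤ 10.93)
                 = F(27.0) - F(10.93)
                 = 1.000000 - 0.301304
                 = 0.698696

So there's approximately a 69.9% chance that X falls in this range.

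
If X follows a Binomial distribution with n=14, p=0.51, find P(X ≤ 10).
0.966072

We have X ~ Binomial(n=14, p=0.51).

The CDF gives us P(X ≤ k).

Using the CDF:
P(X ≤ 10) = 0.966072

This means there's approximately a 96.6% chance that X is at most 10.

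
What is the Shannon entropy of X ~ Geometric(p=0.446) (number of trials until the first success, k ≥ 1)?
1.5410 nats

We have X ~ Geometric(p=0.446) (number of trials until the first success, k ≥ 1).

The Shannon entropy measures the uncertainty or information content of the distribution.

For a Geometric distribution with p=0.446 (number of trials until the first success, k ≥ 1):
H(X) = 1.5410 nats

(In bits, this would be 2.2233 bits.)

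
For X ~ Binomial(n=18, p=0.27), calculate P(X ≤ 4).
0.440647

We have X ~ Binomial(n=18, p=0.27).

The CDF gives us P(X ≤ k).

Using the CDF:
P(X ≤ 4) = 0.440647

This means there's approximately a 44.1% chance that X is at most 4.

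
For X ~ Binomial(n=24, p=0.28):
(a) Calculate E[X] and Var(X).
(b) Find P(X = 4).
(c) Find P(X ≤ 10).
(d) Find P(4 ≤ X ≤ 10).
(a) E[X] = 6.7200, Var(X) = 4.8384
(b) P(X = 4) = 0.091549
(c) P(X ≤ 10) = 0.952733
(d) P(4 ≤ X ≤ 10) = 0.888277

We have X ~ Binomial(n=24, p=0.28).

(a) Moments:
E[X] = 6.7200
Var(X) = 4.8384
σ = √Var(X) = 2.1996

(b) Point probability using PMF:
P(X = 4) = 0.091549

(c) Cumulative probability using CDF:
P(X ≤ 10) = F(10) = 0.952733

(d) Range probability:
P(4 ≤ X ≤ 10) = P(X ≤ 10) - P(X ≤ 3)
                   = F(10) - F(3)
                   = 0.952733 - 0.064456
                   = 0.888277

This means approximately 88.8% of outcomes fall in the interval [4, 10].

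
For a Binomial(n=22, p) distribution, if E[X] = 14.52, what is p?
p = 0.66

For a Binomial(n, p) distribution:
E[X] = n × p

Given n = 22 and E[X] = 14.52:
14.52 = 22 × p
p = 14.52 / 22 = 0.66

Verification: Binomial(22, 0.66) has E[X] = 14.52 ✓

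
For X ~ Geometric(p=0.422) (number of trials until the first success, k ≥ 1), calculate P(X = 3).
0.140983

We have X ~ Geometric(p=0.422) (number of trials until the first success, k ≥ 1).

For a Geometric distribution, the PMF gives us the probability of each outcome.

Using the PMF formula:
P(X = 3) = 0.140983

Rounded to 4 decimal places: 0.1410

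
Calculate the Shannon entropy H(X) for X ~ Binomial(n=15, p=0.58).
2.0657 nats

We have X ~ Binomial(n=15, p=0.58).

The Shannon entropy measures the uncertainty or information content of the distribution.

For a Binomial distribution with n=15, p=0.58:
H(X) = 2.0657 nats

(In bits, this would be 2.9802 bits.)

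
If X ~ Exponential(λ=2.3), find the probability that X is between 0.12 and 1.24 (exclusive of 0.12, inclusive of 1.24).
0.701084

We have X ~ Exponential(λ=2.3).

To find P(0.12 < X ≤ 1.24), we use:
P(0.12 < X ≤ 1.24) = P(X ≤ 1.24) - P(X ≤ 0.12)
                 = F(1.24) - F(0.12)
                 = 0.942271 - 0.241187
                 = 0.701084

So there's approximately a 70.1% chance that X falls in this range.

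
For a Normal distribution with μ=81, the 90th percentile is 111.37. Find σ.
σ = 23.6978

For X ~ Normal(μ, σ), the p-th percentile satisfies x = μ + z_p × σ,
where z_p = Φ⁻¹(p) is the standard normal quantile.

Step 1: z_{0.9} = Φ⁻¹(0.9) = 1.2816

Step 2: Solve for σ:
111.37 = 81 + 1.2816 × σ
σ = (111.37 - 81) / 1.2816
σ = 30.37 / 1.2816
σ = 23.6978

Verification: μ + z × σ = 81 + 1.2816 × 23.6978 = 111.37 ✓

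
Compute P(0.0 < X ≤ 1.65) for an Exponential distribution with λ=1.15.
0.850057

We have X ~ Exponential(λ=1.15).

To find P(0.0 < X ≤ 1.65), we use:
P(0.0 < X ≤ 1.65) = P(X ≤ 1.65) - P(X ≤ 0.0)
                 = F(1.65) - F(0.0)
                 = 0.850057 - 0.000000
                 = 0.850057

So there's approximately a 85.0% chance that X falls in this range.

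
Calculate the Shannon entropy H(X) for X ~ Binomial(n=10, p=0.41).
1.8579 nats

We have X ~ Binomial(n=10, p=0.41).

The Shannon entropy measures the uncertainty or information content of the distribution.

For a Binomial distribution with n=10, p=0.41:
H(X) = 1.8579 nats

(In bits, this would be 2.6804 bits.)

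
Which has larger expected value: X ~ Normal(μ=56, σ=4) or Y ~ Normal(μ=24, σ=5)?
X has larger mean (56.0000 > 24.0000)

Compute the expected value for each distribution:

X ~ Normal(μ=56, σ=4):
E[X] = 56.0000

Y ~ Normal(μ=24, σ=5):
E[Y] = 24.0000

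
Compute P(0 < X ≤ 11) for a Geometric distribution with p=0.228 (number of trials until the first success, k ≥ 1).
0.941952

We have X ~ Geometric(p=0.228) (number of trials until the first success, k ≥ 1).

To find P(0 < X ≤ 11), we use:
P(0 < X ≤ 11) = P(X ≤ 11) - P(X ≤ 0)
                 = F(11) - F(0)
                 = 0.941952 - 0.000000
                 = 0.941952

So there's approximately a 94.2% chance that X falls in this range.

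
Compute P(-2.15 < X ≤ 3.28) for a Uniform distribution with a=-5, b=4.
0.603333

We have X ~ Uniform(a=-5, b=4).

To find P(-2.15 < X ≤ 3.28), we use:
P(-2.15 < X ≤ 3.28) = P(X ≤ 3.28) - P(X ≤ -2.15)
                 = F(3.28) - F(-2.15)
                 = 0.920000 - 0.316667
                 = 0.603333

So there's approximately a 60.3% chance that X falls in this range.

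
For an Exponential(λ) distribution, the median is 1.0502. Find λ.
λ = 0.6600

For X ~ Exponential(λ), the CDF is F(x) = 1 - e^(-λx).
The median m satisfies F(m) = 0.5:
1 - e^(-λm) = 0.5
e^(-λm) = 0.5
λm = ln(2)
m = ln(2) / λ

Given m = 1.0502:
λ = ln(2) / 1.0502 = 0.693147 / 1.0502 = 0.6600

Verification: ln(2) / 0.6600 = 1.0502 ✓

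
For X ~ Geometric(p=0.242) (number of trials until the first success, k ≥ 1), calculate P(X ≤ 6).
0.810323

We have X ~ Geometric(p=0.242) (number of trials until the first success, k ≥ 1).

The CDF gives us P(X ≤ k).

Using the CDF:
P(X ≤ 6) = 0.810323

This means there's approximately a 81.0% chance that X is at most 6.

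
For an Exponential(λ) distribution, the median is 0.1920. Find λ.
λ = 3.6101

For X ~ Exponential(λ), the CDF is F(x) = 1 - e^(-λx).
The median m satisfies F(m) = 0.5:
1 - e^(-λm) = 0.5
e^(-λm) = 0.5
λm = ln(2)
m = ln(2) / λ

Given m = 0.1920:
λ = ln(2) / 0.1920 = 0.693147 / 0.1920 = 3.6101

Verification: ln(2) / 3.6101 = 0.1920 ✓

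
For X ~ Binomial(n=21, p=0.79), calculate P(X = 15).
0.135592

We have X ~ Binomial(n=21, p=0.79).

For a Binomial distribution, the PMF gives us the probability of each outcome.

Using the PMF formula:
P(X = 15) = 0.135592

Rounded to 4 decimal places: 0.1356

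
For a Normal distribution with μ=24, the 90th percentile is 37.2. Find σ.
σ = 10.3000

For X ~ Normal(μ, σ), the p-th percentile satisfies x = μ + z_p × σ,
where z_p = Φ⁻¹(p) is the standard normal quantile.

Step 1: z_{0.9} = Φ⁻¹(0.9) = 1.2816

Step 2: Solve for σ:
37.2 = 24 + 1.2816 × σ
σ = (37.2 - 24) / 1.2816
σ = 13.20 / 1.2816
σ = 10.3000

Verification: μ + z × σ = 24 + 1.2816 × 10.3000 = 37.20 ✓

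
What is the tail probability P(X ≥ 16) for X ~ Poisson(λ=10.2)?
0.056036

We have X ~ Poisson(λ=10.2).

For discrete distributions, P(X ≥ 16) = 1 - P(X ≤ 15).

P(X ≤ 15) = 0.943964
P(X ≥ 16) = 1 - 0.943964 = 0.056036

So there's approximately a 5.6% chance that X is at least 16.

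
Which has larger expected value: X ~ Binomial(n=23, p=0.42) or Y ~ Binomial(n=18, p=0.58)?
Y has larger mean (10.4400 > 9.6600)

Compute the expected value for each distribution:

X ~ Binomial(n=23, p=0.42):
E[X] = 9.6600

Y ~ Binomial(n=18, p=0.58):
E[Y] = 10.4400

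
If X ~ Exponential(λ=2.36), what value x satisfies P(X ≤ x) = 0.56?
0.3479

We have X ~ Exponential(λ=2.36).

We want to find x such that P(X ≤ x) = 0.56.

This is the 56th percentile, which means 56% of values fall below this point.

Using the inverse CDF (quantile function):
x = F⁻¹(0.56) = 0.3479

Verification: P(X ≤ 0.3479) = 0.56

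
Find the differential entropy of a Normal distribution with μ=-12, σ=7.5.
3.4338 nats

We have X ~ Normal(μ=-12, σ=7.5).

The differential entropy measures the uncertainty or information content of the distribution.

For a Normal distribution with μ=-12, σ=7.5:
h(X) = 3.4338 nats

(In bits, this would be 4.9540 bits.)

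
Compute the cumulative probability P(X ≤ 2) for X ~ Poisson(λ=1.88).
0.709117

We have X ~ Poisson(λ=1.88).

The CDF gives us P(X ≤ k).

Using the CDF:
P(X ≤ 2) = 0.709117

This means there's approximately a 70.9% chance that X is at most 2.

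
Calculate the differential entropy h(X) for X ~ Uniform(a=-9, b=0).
2.1972 nats

We have X ~ Uniform(a=-9, b=0).

The differential entropy measures the uncertainty or information content of the distribution.

For a Uniform distribution with a=-9, b=0:
h(X) = 2.1972 nats

(In bits, this would be 3.1699 bits.)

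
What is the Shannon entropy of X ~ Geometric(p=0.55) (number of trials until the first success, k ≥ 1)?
1.2512 nats

We have X ~ Geometric(p=0.55) (number of trials until the first success, k ≥ 1).

The Shannon entropy measures the uncertainty or information content of the distribution.

For a Geometric distribution with p=0.55 (number of trials until the first success, k ≥ 1):
H(X) = 1.2512 nats

(In bits, this would be 1.8050 bits.)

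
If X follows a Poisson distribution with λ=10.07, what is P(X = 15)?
0.035942

We have X ~ Poisson(λ=10.07).

For a Poisson distribution, the PMF gives us the probability of each outcome.

Using the PMF formula:
P(X = 15) = 0.035942

Rounded to 4 decimal places: 0.0359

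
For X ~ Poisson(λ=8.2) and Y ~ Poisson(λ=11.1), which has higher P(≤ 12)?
X has higher probability (P(X ≤ 12) = 0.9261 > P(Y ≤ 12) = 0.6777)

Compute P(≤ 12) for each distribution:

X ~ Poisson(λ=8.2):
P(X ≤ 12) = 0.9261

Y ~ Poisson(λ=11.1):
P(Y ≤ 12) = 0.6777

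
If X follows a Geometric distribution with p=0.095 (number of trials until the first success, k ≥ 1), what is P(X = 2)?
0.085975

We have X ~ Geometric(p=0.095) (number of trials until the first success, k ≥ 1).

For a Geometric distribution, the PMF gives us the probability of each outcome.

Using the PMF formula:
P(X = 2) = 0.085975

Rounded to 4 decimal places: 0.0860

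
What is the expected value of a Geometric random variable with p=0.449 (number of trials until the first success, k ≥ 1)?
2.2272

We have X ~ Geometric(p=0.449) (number of trials until the first success, k ≥ 1).

For a Geometric distribution with p=0.449 (number of trials until the first success, k ≥ 1):
E[X] = 2.2272

This is the expected (average) value of X.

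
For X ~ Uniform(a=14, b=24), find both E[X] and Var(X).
E[X] = 19.0000, Var(X) = 8.3333

We have X ~ Uniform(a=14, b=24).

For a Uniform distribution with a=14, b=24:

Expected value:
E[X] = 19.0000

Variance:
Var(X) = 8.3333

Standard deviation:
σ = √Var(X) = 2.8868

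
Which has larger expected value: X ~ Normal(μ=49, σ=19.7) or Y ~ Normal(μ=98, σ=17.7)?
Y has larger mean (98.0000 > 49.0000)

Compute the expected value for each distribution:

X ~ Normal(μ=49, σ=19.7):
E[X] = 49.0000

Y ~ Normal(μ=98, σ=17.7):
E[Y] = 98.0000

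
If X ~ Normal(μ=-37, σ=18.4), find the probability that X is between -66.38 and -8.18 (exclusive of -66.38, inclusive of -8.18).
0.886199

We have X ~ Normal(μ=-37, σ=18.4).

To find P(-66.38 < X ≤ -8.18), we use:
P(-66.38 < X ≤ -8.18) = P(X ≤ -8.18) - P(X ≤ -66.38)
                 = F(-8.18) - F(-66.38)
                 = 0.941361 - 0.055162
                 = 0.886199

So there's approximately a 88.6% chance that X falls in this range.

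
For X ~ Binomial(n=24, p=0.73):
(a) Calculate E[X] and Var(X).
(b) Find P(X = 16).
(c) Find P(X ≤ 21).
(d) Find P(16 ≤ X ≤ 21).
(a) E[X] = 17.5200, Var(X) = 4.7304
(b) P(X = 16) = 0.135096
(c) P(X ≤ 21) = 0.975016
(d) P(16 ≤ X ≤ 21) = 0.800029

We have X ~ Binomial(n=24, p=0.73).

(a) Moments:
E[X] = 17.5200
Var(X) = 4.7304
σ = √Var(X) = 2.1749

(b) Point probability using PMF:
P(X = 16) = 0.135096

(c) Cumulative probability using CDF:
P(X ≤ 21) = F(21) = 0.975016

(d) Range probability:
P(16 ≤ X ≤ 21) = P(X ≤ 21) - P(X ≤ 15)
                   = F(21) - F(15)
                   = 0.975016 - 0.174987
                   = 0.800029

This means approximately 80.0% of outcomes fall in the interval [16, 21].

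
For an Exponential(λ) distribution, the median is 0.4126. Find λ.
λ = 1.6799

For X ~ Exponential(λ), the CDF is F(x) = 1 - e^(-λx).
The median m satisfies F(m) = 0.5:
1 - e^(-λm) = 0.5
e^(-λm) = 0.5
λm = ln(2)
m = ln(2) / λ

Given m = 0.4126:
λ = ln(2) / 0.4126 = 0.693147 / 0.4126 = 1.6799

Verification: ln(2) / 1.6799 = 0.4126 ✓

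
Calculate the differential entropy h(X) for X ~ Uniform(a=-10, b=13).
3.1355 nats

We have X ~ Uniform(a=-10, b=13).

The differential entropy measures the uncertainty or information content of the distribution.

For a Uniform distribution with a=-10, b=13:
h(X) = 3.1355 nats

(In bits, this would be 4.5236 bits.)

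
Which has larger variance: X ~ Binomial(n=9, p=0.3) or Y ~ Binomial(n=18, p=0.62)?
Y has larger variance (4.2408 > 1.8900)

Compute the variance for each distribution:

X ~ Binomial(n=9, p=0.3):
Var(X) = 1.8900

Y ~ Binomial(n=18, p=0.62):
Var(Y) = 4.2408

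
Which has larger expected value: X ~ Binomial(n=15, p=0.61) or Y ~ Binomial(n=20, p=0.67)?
Y has larger mean (13.4000 > 9.1500)

Compute the expected value for each distribution:

X ~ Binomial(n=15, p=0.61):
E[X] = 9.1500

Y ~ Binomial(n=20, p=0.67):
E[Y] = 13.4000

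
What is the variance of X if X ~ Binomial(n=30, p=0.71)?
6.1770

We have X ~ Binomial(n=30, p=0.71).

For a Binomial distribution with n=30, p=0.71:
Var(X) = 6.1770

The variance measures the spread of the distribution around the mean.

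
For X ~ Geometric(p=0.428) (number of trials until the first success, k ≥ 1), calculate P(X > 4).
0.107049

We have X ~ Geometric(p=0.428) (number of trials until the first success, k ≥ 1).

P(X > 4) = 1 - P(X ≤ 4)
                = 1 - F(4)
                = 1 - 0.892951
                = 0.107049

So there's approximately a 10.7% chance that X exceeds 4.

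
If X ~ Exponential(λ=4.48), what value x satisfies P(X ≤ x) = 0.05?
0.0114

We have X ~ Exponential(λ=4.48).

We want to find x such that P(X ≤ x) = 0.05.

This is the 5th percentile, which means 5% of values fall below this point.

Using the inverse CDF (quantile function):
x = F⁻¹(0.05) = 0.0114

Verification: P(X ≤ 0.0114) = 0.05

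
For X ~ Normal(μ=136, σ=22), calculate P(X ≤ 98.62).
0.044651

We have X ~ Normal(μ=136, σ=22).

The CDF gives us P(X ≤ k).

Using the CDF:
P(X ≤ 98.62) = 0.044651

This means there's approximately a 4.5% chance that X is at most 98.62.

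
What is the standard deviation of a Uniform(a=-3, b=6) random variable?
2.5981

We have X ~ Uniform(a=-3, b=6).

For a Uniform distribution with a=-3, b=6:
σ = √Var(X) = 2.5981

The standard deviation is the square root of the variance.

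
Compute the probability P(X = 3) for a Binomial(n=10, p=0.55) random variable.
0.074603

We have X ~ Binomial(n=10, p=0.55).

For a Binomial distribution, the PMF gives us the probability of each outcome.

Using the PMF formula:
P(X = 3) = 0.074603

Rounded to 4 decimal places: 0.0746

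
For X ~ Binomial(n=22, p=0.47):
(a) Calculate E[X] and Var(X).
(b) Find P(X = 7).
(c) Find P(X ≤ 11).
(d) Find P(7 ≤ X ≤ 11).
(a) E[X] = 10.3400, Var(X) = 5.4802
(b) P(X = 7) = 0.063192
(c) P(X ≤ 11) = 0.690508
(d) P(7 ≤ X ≤ 11) = 0.641942

We have X ~ Binomial(n=22, p=0.47).

(a) Moments:
E[X] = 10.3400
Var(X) = 5.4802
σ = √Var(X) = 2.3410

(b) Point probability using PMF:
P(X = 7) = 0.063192

(c) Cumulative probability using CDF:
P(X ≤ 11) = F(11) = 0.690508

(d) Range probability:
P(7 ≤ X ≤ 11) = P(X ≤ 11) - P(X ≤ 6)
                   = F(11) - F(6)
                   = 0.690508 - 0.048566
                   = 0.641942

This means approximately 64.2% of outcomes fall in the interval [7, 11].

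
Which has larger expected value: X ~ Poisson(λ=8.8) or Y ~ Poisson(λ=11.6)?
Y has larger mean (11.6000 > 8.8000)

Compute the expected value for each distribution:

X ~ Poisson(λ=8.8):
E[X] = 8.8000

Y ~ Poisson(λ=11.6):
E[Y] = 11.6000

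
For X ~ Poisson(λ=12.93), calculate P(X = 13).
0.109919

We have X ~ Poisson(λ=12.93).

For a Poisson distribution, the PMF gives us the probability of each outcome.

Using the PMF formula:
P(X = 13) = 0.109919

Rounded to 4 decimal places: 0.1099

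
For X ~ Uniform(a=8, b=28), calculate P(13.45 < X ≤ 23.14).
0.484500

We have X ~ Uniform(a=8, b=28).

To find P(13.45 < X ≤ 23.14), we use:
P(13.45 < X ≤ 23.14) = P(X ≤ 23.14) - P(X ≤ 13.45)
                 = F(23.14) - F(13.45)
                 = 0.757000 - 0.272500
                 = 0.484500

So there's approximately a 48.5% chance that X falls in this range.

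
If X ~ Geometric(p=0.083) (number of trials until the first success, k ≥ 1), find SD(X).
11.5374

We have X ~ Geometric(p=0.083) (number of trials until the first success, k ≥ 1).

For a Geometric distribution with p=0.083 (number of trials until the first success, k ≥ 1):
σ = √Var(X) = 11.5374

The standard deviation is the square root of the variance.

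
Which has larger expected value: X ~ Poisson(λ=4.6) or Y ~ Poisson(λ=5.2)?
Y has larger mean (5.2000 > 4.6000)

Compute the expected value for each distribution:

X ~ Poisson(λ=4.6):
E[X] = 4.6000

Y ~ Poisson(λ=5.2):
E[Y] = 5.2000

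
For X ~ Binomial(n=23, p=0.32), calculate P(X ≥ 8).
0.464307

We have X ~ Binomial(n=23, p=0.32).

For discrete distributions, P(X ≥ 8) = 1 - P(X ≤ 7).

P(X ≤ 7) = 0.535693
P(X ≥ 8) = 1 - 0.535693 = 0.464307

So there's approximately a 46.4% chance that X is at least 8.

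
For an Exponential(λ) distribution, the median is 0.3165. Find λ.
λ = 2.1900

For X ~ Exponential(λ), the CDF is F(x) = 1 - e^(-λx).
The median m satisfies F(m) = 0.5:
1 - e^(-λm) = 0.5
e^(-λm) = 0.5
λm = ln(2)
m = ln(2) / λ

Given m = 0.3165:
λ = ln(2) / 0.3165 = 0.693147 / 0.3165 = 2.1900

Verification: ln(2) / 2.1900 = 0.3165 ✓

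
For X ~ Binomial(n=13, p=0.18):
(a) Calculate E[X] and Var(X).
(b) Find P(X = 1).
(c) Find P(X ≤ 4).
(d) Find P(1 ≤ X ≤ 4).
(a) E[X] = 2.3400, Var(X) = 1.9188
(b) P(X = 1) = 0.216263
(c) P(X ≤ 4) = 0.931950
(d) P(1 ≤ X ≤ 4) = 0.856165

We have X ~ Binomial(n=13, p=0.18).

(a) Moments:
E[X] = 2.3400
Var(X) = 1.9188
σ = √Var(X) = 1.3852

(b) Point probability using PMF:
P(X = 1) = 0.216263

(c) Cumulative probability using CDF:
P(X ≤ 4) = F(4) = 0.931950

(d) Range probability:
P(1 ≤ X ≤ 4) = P(X ≤ 4) - P(X ≤ 0)
                   = F(4) - F(0)
                   = 0.931950 - 0.075784
                   = 0.856165

This means approximately 85.6% of outcomes fall in the interval [1, 4].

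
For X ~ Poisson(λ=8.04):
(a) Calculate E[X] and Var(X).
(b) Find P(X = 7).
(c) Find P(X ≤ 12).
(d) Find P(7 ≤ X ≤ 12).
(a) E[X] = 8.0400, Var(X) = 8.0400
(b) P(X = 7) = 0.138878
(c) P(X ≤ 12) = 0.934258
(d) P(7 ≤ X ≤ 12) = 0.625745

We have X ~ Poisson(λ=8.04).

(a) Moments:
E[X] = 8.0400
Var(X) = 8.0400
σ = √Var(X) = 2.8355

(b) Point probability using PMF:
P(X = 7) = 0.138878

(c) Cumulative probability using CDF:
P(X ≤ 12) = F(12) = 0.934258

(d) Range probability:
P(7 ≤ X ≤ 12) = P(X ≤ 12) - P(X ≤ 6)
                   = F(12) - F(6)
                   = 0.934258 - 0.308513
                   = 0.625745

This means approximately 62.6% of outcomes fall in the interval [7, 12].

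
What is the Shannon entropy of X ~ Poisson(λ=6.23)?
2.3188 nats

We have X ~ Poisson(λ=6.23).

The Shannon entropy measures the uncertainty or information content of the distribution.

For a Poisson distribution with λ=6.23:
H(X) = 2.3188 nats

(In bits, this would be 3.3453 bits.)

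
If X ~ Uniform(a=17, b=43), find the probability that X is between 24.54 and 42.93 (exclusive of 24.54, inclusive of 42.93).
0.707308

We have X ~ Uniform(a=17, b=43).

To find P(24.54 < X ≤ 42.93), we use:
P(24.54 < X ≤ 42.93) = P(X ≤ 42.93) - P(X ≤ 24.54)
                 = F(42.93) - F(24.54)
                 = 0.997308 - 0.290000
                 = 0.707308

So there's approximately a 70.7% chance that X falls in this range.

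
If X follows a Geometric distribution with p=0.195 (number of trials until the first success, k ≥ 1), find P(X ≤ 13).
0.940386

We have X ~ Geometric(p=0.195) (number of trials until the first success, k ≥ 1).

The CDF gives us P(X ≤ k).

Using the CDF:
P(X ≤ 13) = 0.940386

This means there's approximately a 94.0% chance that X is at most 13.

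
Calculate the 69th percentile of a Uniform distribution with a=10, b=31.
24.4900

We have X ~ Uniform(a=10, b=31).

We want to find x such that P(X ≤ x) = 0.69.

This is the 69th percentile, which means 69% of values fall below this point.

Using the inverse CDF (quantile function):
x = F⁻¹(0.69) = 24.4900

Verification: P(X ≤ 24.4900) = 0.69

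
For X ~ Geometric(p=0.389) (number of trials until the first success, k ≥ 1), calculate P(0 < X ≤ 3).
0.771901

We have X ~ Geometric(p=0.389) (number of trials until the first success, k ≥ 1).

To find P(0 < X ≤ 3), we use:
P(0 < X ≤ 3) = P(X ≤ 3) - P(X ≤ 0)
                 = F(3) - F(0)
                 = 0.771901 - 0.000000
                 = 0.771901

So there's approximately a 77.2% chance that X falls in this range.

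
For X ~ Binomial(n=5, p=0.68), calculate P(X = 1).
0.035652

We have X ~ Binomial(n=5, p=0.68).

For a Binomial distribution, the PMF gives us the probability of each outcome.

Using the PMF formula:
P(X = 1) = 0.035652

Rounded to 4 decimal places: 0.0357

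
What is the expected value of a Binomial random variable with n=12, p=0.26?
3.1200

We have X ~ Binomial(n=12, p=0.26).

For a Binomial distribution with n=12, p=0.26:
E[X] = 3.1200

This is the expected (average) value of X.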